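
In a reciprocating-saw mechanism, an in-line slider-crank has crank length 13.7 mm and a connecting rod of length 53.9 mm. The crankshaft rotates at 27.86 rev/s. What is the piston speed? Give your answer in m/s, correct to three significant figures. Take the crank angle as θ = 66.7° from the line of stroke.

2.43

ω = 2π·27.9 = 175 rad/s
For an in-line slider-crank, x = r cosθ + √(L² − r² sin²θ), so v = −rω sinθ·[1 + r cosθ/√(L² − r² sin²θ)].
With r = 0.0137 m, L = 0.0539 m, θ = 66.7°: √(L² − r² sin²θ) = 0.052411 m.
v = −0.0137·175·0.91845·[1 + 0.0137·0.39555/0.052411] = -2.4303 m/s.
|v| = 2.4303 m/s.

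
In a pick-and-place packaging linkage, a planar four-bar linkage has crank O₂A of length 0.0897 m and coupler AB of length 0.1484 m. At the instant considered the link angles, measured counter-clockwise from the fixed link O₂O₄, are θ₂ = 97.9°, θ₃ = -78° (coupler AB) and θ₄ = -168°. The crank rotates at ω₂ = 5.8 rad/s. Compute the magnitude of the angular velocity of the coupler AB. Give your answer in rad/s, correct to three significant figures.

ω₂ = 5.8 rad/s
Differentiating the loop-closure r₂e^{iθ₂}+r₃e^{iθ₃}=r₁+r₄e^{iθ₄} gives r₂ω₂e^{iθ₂}+r₃ω₃e^{iθ₃}=r₄ω₄e^{iθ₄}.
Eliminating the other unknown: ω₃ = r₂ω₂ sin(θ₄−θ₂) / [r₃ sin(θ₃−θ₄)].
Numerator sine = +0.99744; denominator sine = +1.00000.
Result = 0.0897·5.8·(+0.99744) / (0.1484·(+1.00000)) = +3.4968 rad/s; magnitude 3.4968 rad/s.

3.50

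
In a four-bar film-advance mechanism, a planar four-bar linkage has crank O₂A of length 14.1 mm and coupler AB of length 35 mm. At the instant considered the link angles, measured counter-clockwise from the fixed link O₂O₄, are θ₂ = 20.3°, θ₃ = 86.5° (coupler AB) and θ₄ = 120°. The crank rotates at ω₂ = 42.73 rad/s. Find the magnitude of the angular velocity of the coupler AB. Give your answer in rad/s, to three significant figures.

30.7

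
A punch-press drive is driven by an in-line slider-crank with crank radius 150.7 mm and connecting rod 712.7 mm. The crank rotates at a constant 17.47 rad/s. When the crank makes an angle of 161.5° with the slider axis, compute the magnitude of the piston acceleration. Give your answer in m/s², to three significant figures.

ω = 17.47 rad/s
x(θ) = r cosθ + √(L² − r² sin²θ); with ω constant, a = ω²·d²x/dθ².
d²x/dθ² = −r cosθ − r²(cos2θ)/√u − r⁴ sin²2θ/(4u^{3/2}),  u = L² − r² sin²θ = 0.505655 m².
Substituting r = 0.1507 m, L = 0.7127 m, θ = 161.5°: d²x/dθ² = +0.11728 m.
a = ω²·d²x/dθ² = (17.47)²·(+0.11728) = +35.793 m/s²;  |a| = 35.793 m/s².

35.8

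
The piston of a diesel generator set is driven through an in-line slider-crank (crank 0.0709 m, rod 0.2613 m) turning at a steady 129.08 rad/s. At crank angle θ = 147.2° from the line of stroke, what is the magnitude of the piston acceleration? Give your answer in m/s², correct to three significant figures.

ω = 129.1 rad/s
x(θ) = r cosθ + √(L² − r² sin²θ); with ω constant, a = ω²·d²x/dθ².
d²x/dθ² = −r cosθ − r²(cos2θ)/√u − r⁴ sin²2θ/(4u^{3/2}),  u = L² − r² sin²θ = 0.0668026 m².
Substituting r = 0.0709 m, L = 0.2613 m, θ = 147.2°: d²x/dθ² = +0.051258 m.
a = ω²·d²x/dθ² = (129.1)²·(+0.051258) = +854.05 m/s²;  |a| = 854.05 m/s².

854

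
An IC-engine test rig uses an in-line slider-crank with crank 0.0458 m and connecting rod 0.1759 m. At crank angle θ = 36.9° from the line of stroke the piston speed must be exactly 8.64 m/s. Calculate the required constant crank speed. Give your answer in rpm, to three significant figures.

2480

For an in-line slider-crank, |v_piston| = rω|sinθ|·[1 + r cosθ/√(L² − r² sin²θ)].
With r = 0.0458 m, L = 0.1759 m, θ = 36.9°: the bracketed kinematic factor |dx/dθ| = 0.033296 m.
ω = v/|dx/dθ| = 8.64/0.033296 = 259.49 rad/s.
N = 60ω/(2π) = 2477.9 rpm.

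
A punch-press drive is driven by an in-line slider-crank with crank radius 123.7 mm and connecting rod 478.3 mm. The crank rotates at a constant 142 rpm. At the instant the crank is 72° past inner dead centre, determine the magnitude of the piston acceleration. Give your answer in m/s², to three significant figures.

2.59

ω = 2π·142/60 = 14.87 rad/s
x(θ) = r cosθ + √(L² − r² sin²θ); with ω constant, a = ω²·d²x/dθ².
d²x/dθ² = −r cosθ − r²(cos2θ)/√u − r⁴ sin²2θ/(4u^{3/2}),  u = L² − r² sin²θ = 0.21493 m².
Substituting r = 0.1237 m, L = 0.4783 m, θ = 72°: d²x/dθ² = -0.011726 m.
a = ω²·d²x/dθ² = (14.87)²·(-0.011726) = -2.5929 m/s²;  |a| = 2.5929 m/s².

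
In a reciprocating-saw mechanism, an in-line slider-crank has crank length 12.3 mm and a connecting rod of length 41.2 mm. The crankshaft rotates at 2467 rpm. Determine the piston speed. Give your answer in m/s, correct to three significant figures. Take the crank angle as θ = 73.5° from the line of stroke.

ω = 2π·2467/60 = 258.3 rad/s
For an in-line slider-crank, x = r cosθ + √(L² − r² sin²θ), so v = −rω sinθ·[1 + r cosθ/√(L² − r² sin²θ)].
With r = 0.0123 m, L = 0.0412 m, θ = 73.5°: √(L² − r² sin²θ) = 0.039476 m.
v = −0.0123·258.3·0.95882·[1 + 0.0123·0.28402/0.039476] = -3.3164 m/s.
|v| = 3.3164 m/s.

3.32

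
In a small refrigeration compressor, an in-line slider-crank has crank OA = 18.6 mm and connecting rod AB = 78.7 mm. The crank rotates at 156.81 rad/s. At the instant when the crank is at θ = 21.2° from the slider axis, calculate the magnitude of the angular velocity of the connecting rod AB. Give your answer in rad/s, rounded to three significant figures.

ω = 156.8 rad/s
The rod makes angle φ with the slider axis where L sinφ = r sinθ; differentiating, L cosφ·φ̇ = r ω cosθ.
L cosφ = √(L² − r² sin²θ) = 0.078412 m.
|ω_rod| = r ω |cosθ| / √(L² − r² sin²θ) = 0.0186·156.8·0.93232/0.078412 = 34.679 rad/s.

34.7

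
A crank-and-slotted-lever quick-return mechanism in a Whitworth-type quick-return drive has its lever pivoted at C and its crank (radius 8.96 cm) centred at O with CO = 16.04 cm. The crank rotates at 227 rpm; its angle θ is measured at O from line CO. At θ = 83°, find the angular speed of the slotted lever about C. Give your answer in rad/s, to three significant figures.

6.24

ω = 23.77 rad/s (from 227 rpm).
Crank pin A relative to C: A = (d + r cosθ, r sinθ); lever angle φ = atan2(r sinθ, d + r cosθ).
Differentiating tanφ: φ̇ = rω(d cosθ + r)/(d² + r² + 2dr cosθ).
d² + r² + 2dr cosθ = |CA|² = 0.0372593 m²;  d cosθ + r = +0.10915 m.
|ω_lever| = |0.0896·23.77·+0.10915| / 0.0372593 = 6.2394 rad/s.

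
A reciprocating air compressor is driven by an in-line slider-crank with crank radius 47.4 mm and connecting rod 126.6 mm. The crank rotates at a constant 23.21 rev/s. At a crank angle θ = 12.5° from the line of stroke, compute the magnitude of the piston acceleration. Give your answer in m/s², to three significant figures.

ω = 2π·23.2 = 145.8 rad/s
x(θ) = r cosθ + √(L² − r² sin²θ); with ω constant, a = ω²·d²x/dθ².
d²x/dθ² = −r cosθ − r²(cos2θ)/√u − r⁴ sin²2θ/(4u^{3/2}),  u = L² − r² sin²θ = 0.0159223 m².
Substituting r = 0.0474 m, L = 0.1266 m, θ = 12.5°: d²x/dθ² = -0.062526 m.
a = ω²·d²x/dθ² = (145.8)²·(-0.062526) = -1329.7 m/s²;  |a| = 1329.7 m/s².

1330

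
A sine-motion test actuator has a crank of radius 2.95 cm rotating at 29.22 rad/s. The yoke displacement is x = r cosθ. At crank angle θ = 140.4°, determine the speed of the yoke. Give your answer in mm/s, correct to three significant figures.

ω = 29.22 rad/s
x = r cosθ ⇒ ẋ = −rω sinθ.
|v| = rω|sinθ| = 0.0295·29.22·|sin 140.4°| = 0.54945 m/s = 549.45 mm/s.

549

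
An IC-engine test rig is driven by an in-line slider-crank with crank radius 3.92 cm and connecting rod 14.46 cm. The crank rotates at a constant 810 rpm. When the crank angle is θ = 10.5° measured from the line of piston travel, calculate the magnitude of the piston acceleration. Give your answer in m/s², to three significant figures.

ω = 2π·810/60 = 84.82 rad/s
x(θ) = r cosθ + √(L² − r² sin²θ); with ω constant, a = ω²·d²x/dθ².
d²x/dθ² = −r cosθ − r²(cos2θ)/√u − r⁴ sin²2θ/(4u^{3/2}),  u = L² − r² sin²θ = 0.0208581 m².
Substituting r = 0.0392 m, L = 0.1446 m, θ = 10.5°: d²x/dθ² = -0.048502 m.
a = ω²·d²x/dθ² = (84.82)²·(-0.048502) = -348.97 m/s²;  |a| = 348.97 m/s².

349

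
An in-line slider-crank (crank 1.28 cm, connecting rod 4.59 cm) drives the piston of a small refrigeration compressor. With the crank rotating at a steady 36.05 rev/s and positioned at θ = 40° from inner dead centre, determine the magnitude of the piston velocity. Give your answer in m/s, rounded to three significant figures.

2.27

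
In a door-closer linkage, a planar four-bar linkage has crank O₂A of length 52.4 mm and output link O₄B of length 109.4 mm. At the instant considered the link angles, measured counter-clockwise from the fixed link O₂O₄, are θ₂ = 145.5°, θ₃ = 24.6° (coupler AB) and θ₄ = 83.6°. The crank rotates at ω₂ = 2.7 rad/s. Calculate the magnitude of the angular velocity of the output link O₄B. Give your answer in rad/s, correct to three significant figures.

1.29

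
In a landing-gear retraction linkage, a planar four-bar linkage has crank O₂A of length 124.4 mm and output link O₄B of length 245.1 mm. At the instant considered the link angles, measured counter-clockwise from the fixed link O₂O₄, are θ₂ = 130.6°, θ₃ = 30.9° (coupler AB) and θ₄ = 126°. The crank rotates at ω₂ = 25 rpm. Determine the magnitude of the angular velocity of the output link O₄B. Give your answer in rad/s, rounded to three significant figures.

ω₂ = 2.618 rad/s (from 25 rpm).
Differentiating the loop-closure r₂e^{iθ₂}+r₃e^{iθ₃}=r₁+r₄e^{iθ₄} gives r₂ω₂e^{iθ₂}+r₃ω₃e^{iθ₃}=r₄ω₄e^{iθ₄}.
Eliminating the other unknown: ω₄ = r₂ω₂ sin(θ₂−θ₃) / [r₄ sin(θ₄−θ₃)].
Numerator sine = +0.98570; denominator sine = +0.99604.
Result = 0.1244·2.618·(+0.98570) / (0.2451·(+0.99604)) = +1.315 rad/s; magnitude 1.315 rad/s.

1.31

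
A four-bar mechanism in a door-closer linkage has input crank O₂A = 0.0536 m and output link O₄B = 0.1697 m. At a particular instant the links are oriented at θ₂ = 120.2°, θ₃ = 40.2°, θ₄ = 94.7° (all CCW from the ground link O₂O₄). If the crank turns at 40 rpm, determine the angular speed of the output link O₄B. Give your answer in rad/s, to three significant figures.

1.60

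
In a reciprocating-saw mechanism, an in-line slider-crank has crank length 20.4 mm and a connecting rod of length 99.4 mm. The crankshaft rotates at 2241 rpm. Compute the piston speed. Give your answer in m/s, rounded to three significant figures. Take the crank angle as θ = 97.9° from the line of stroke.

4.61

ω = 2π·2241/60 = 234.7 rad/s
For an in-line slider-crank, x = r cosθ + √(L² − r² sin²θ), so v = −rω sinθ·[1 + r cosθ/√(L² − r² sin²θ)].
With r = 0.0204 m, L = 0.0994 m, θ = 97.9°: √(L² − r² sin²θ) = 0.097325 m.
v = −0.0204·234.7·0.99051·[1 + 0.0204·-0.13744/0.097325] = -4.6054 m/s.
|v| = 4.6054 m/s.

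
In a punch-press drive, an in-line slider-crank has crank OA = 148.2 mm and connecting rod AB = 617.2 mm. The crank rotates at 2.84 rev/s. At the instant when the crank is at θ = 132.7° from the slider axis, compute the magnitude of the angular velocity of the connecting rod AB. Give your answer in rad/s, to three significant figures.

2.95

ω = 17.84 rad/s (converted from 2.84 rev/s).
The rod makes angle φ with the slider axis where L sinφ = r sinθ; differentiating, L cosφ·φ̇ = r ω cosθ.
L cosφ = √(L² − r² sin²θ) = 0.60751 m.
|ω_rod| = r ω |cosθ| / √(L² − r² sin²θ) = 0.1482·17.84·0.67816/0.60751 = 2.952 rad/s.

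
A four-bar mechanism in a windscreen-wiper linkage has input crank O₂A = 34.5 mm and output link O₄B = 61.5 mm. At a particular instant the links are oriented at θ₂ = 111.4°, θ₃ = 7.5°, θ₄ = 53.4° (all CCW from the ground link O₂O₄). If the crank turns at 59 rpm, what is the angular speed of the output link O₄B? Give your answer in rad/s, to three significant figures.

ω₂ = 6.178 rad/s (from 59 rpm).
Differentiating the loop-closure r₂e^{iθ₂}+r₃e^{iθ₃}=r₁+r₄e^{iθ₄} gives r₂ω₂e^{iθ₂}+r₃ω₃e^{iθ₃}=r₄ω₄e^{iθ₄}.
Eliminating the other unknown: ω₄ = r₂ω₂ sin(θ₂−θ₃) / [r₄ sin(θ₄−θ₃)].
Numerator sine = +0.97072; denominator sine = +0.71813.
Result = 0.0345·6.178·(+0.97072) / (0.0615·(+0.71813)) = +4.6851 rad/s; magnitude 4.6851 rad/s.

4.69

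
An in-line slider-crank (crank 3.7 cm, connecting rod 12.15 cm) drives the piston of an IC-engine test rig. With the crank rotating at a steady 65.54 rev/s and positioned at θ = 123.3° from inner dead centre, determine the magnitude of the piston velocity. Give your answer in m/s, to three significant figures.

ω = 2π·65.5 = 411.8 rad/s
For an in-line slider-crank, x = r cosθ + √(L² − r² sin²θ), so v = −rω sinθ·[1 + r cosθ/√(L² − r² sin²θ)].
With r = 0.037 m, L = 0.1215 m, θ = 123.3°: √(L² − r² sin²θ) = 0.1175 m.
v = −0.037·411.8·0.83581·[1 + 0.037·-0.54902/0.1175] = -10.533 m/s.
|v| = 10.533 m/s.

10.5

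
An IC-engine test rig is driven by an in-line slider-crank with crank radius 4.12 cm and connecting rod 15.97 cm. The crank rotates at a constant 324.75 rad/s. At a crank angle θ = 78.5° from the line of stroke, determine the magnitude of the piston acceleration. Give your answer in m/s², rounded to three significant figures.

197

ω = 324.8 rad/s
x(θ) = r cosθ + √(L² − r² sin²θ); with ω constant, a = ω²·d²x/dθ².
d²x/dθ² = −r cosθ − r²(cos2θ)/√u − r⁴ sin²2θ/(4u^{3/2}),  u = L² − r² sin²θ = 0.0238741 m².
Substituting r = 0.0412 m, L = 0.1597 m, θ = 78.5°: d²x/dθ² = +0.0018687 m.
a = ω²·d²x/dθ² = (324.8)²·(+0.0018687) = +197.08 m/s²;  |a| = 197.08 m/s².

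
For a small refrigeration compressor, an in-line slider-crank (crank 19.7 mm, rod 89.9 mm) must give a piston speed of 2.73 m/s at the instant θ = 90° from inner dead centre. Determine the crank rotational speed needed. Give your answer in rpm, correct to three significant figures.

For an in-line slider-crank, |v_piston| = rω|sinθ|·[1 + r cosθ/√(L² − r² sin²θ)].
With r = 0.0197 m, L = 0.0899 m, θ = 90°: the bracketed kinematic factor |dx/dθ| = 0.0197 m.
ω = v/|dx/dθ| = 2.73/0.0197 = 138.58 rad/s.
N = 60ω/(2π) = 1323.3 rpm.

1320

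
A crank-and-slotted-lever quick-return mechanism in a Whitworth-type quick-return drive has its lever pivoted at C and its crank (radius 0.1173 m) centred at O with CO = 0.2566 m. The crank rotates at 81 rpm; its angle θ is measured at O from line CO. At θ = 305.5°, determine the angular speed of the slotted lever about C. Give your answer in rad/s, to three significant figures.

2.31

ω = 8.482 rad/s (from 81 rpm).
Crank pin A relative to C: A = (d + r cosθ, r sinθ); lever angle φ = atan2(r sinθ, d + r cosθ).
Differentiating tanφ: φ̇ = rω(d cosθ + r)/(d² + r² + 2dr cosθ).
d² + r² + 2dr cosθ = |CA|² = 0.11456 m²;  d cosθ + r = +0.26631 m.
|ω_lever| = |0.1173·8.482·+0.26631| / 0.11456 = 2.3129 rad/s.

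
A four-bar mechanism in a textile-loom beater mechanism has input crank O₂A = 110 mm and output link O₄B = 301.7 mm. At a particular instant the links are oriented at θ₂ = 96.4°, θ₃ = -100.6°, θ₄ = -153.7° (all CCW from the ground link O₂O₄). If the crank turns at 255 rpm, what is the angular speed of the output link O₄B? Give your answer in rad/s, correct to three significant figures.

ω₂ = 26.7 rad/s (from 255 rpm).
Differentiating the loop-closure r₂e^{iθ₂}+r₃e^{iθ₃}=r₁+r₄e^{iθ₄} gives r₂ω₂e^{iθ₂}+r₃ω₃e^{iθ₃}=r₄ω₄e^{iθ₄}.
Eliminating the other unknown: ω₄ = r₂ω₂ sin(θ₂−θ₃) / [r₄ sin(θ₄−θ₃)].
Numerator sine = -0.29237; denominator sine = -0.79968.
Result = 0.11·26.7·(-0.29237) / (0.3017·(-0.79968)) = +3.5596 rad/s; magnitude 3.5596 rad/s.

3.56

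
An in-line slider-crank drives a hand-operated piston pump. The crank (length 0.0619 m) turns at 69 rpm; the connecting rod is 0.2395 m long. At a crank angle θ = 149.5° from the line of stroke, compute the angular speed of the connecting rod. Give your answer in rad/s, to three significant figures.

1.62

ω = 7.226 rad/s (converted from 69 rpm).
The rod makes angle φ with the slider axis where L sinφ = r sinθ; differentiating, L cosφ·φ̇ = r ω cosθ.
L cosφ = √(L² − r² sin²θ) = 0.23743 m.
|ω_rod| = r ω |cosθ| / √(L² − r² sin²θ) = 0.0619·7.226·0.86163/0.23743 = 1.6231 rad/s.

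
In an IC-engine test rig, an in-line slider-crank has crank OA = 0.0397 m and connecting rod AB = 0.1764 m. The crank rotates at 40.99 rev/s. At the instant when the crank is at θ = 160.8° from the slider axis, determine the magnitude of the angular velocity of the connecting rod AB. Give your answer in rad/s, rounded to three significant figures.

ω = 257.5 rad/s (converted from 40.99 rev/s).
The rod makes angle φ with the slider axis where L sinφ = r sinθ; differentiating, L cosφ·φ̇ = r ω cosθ.
L cosφ = √(L² − r² sin²θ) = 0.17592 m.
|ω_rod| = r ω |cosθ| / √(L² − r² sin²θ) = 0.0397·257.5·0.94438/0.17592 = 54.889 rad/s.

54.9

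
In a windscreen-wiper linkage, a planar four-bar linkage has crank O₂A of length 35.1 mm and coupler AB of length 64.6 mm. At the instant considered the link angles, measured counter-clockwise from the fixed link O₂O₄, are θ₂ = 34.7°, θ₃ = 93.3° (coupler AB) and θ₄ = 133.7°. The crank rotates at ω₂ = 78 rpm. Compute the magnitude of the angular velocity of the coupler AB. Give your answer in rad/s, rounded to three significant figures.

ω₂ = 8.168 rad/s (from 78 rpm).
Differentiating the loop-closure r₂e^{iθ₂}+r₃e^{iθ₃}=r₁+r₄e^{iθ₄} gives r₂ω₂e^{iθ₂}+r₃ω₃e^{iθ₃}=r₄ω₄e^{iθ₄}.
Eliminating the other unknown: ω₃ = r₂ω₂ sin(θ₄−θ₂) / [r₃ sin(θ₃−θ₄)].
Numerator sine = +0.98769; denominator sine = -0.64812.
Result = 0.0351·8.168·(+0.98769) / (0.0646·(-0.64812)) = -6.7634 rad/s; magnitude 6.7634 rad/s.

6.76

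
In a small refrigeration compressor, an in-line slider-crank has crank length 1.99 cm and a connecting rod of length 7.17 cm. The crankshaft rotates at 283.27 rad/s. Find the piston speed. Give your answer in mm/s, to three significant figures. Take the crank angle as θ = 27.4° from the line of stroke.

3240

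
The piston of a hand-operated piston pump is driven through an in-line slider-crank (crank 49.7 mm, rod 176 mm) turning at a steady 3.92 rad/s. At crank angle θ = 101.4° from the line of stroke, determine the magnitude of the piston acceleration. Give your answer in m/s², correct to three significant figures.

ω = 3.92 rad/s
x(θ) = r cosθ + √(L² − r² sin²θ); with ω constant, a = ω²·d²x/dθ².
d²x/dθ² = −r cosθ − r²(cos2θ)/√u − r⁴ sin²2θ/(4u^{3/2}),  u = L² − r² sin²θ = 0.0286024 m².
Substituting r = 0.0497 m, L = 0.176 m, θ = 101.4°: d²x/dθ² = +0.02324 m.
a = ω²·d²x/dθ² = (3.92)²·(+0.02324) = +0.35712 m/s²;  |a| = 0.35712 m/s².

0.357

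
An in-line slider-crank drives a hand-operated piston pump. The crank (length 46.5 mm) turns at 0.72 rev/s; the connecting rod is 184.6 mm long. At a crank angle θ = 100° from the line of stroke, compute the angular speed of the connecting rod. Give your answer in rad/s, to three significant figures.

ω = 4.524 rad/s (converted from 0.72 rev/s).
The rod makes angle φ with the slider axis where L sinφ = r sinθ; differentiating, L cosφ·φ̇ = r ω cosθ.
L cosφ = √(L² − r² sin²θ) = 0.17883 m.
|ω_rod| = r ω |cosθ| / √(L² − r² sin²θ) = 0.0465·4.524·0.17365/0.17883 = 0.20427 rad/s.

0.204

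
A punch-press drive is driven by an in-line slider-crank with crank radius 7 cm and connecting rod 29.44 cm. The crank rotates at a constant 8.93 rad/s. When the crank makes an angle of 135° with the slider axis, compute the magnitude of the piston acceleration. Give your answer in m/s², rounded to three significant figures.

ω = 8.93 rad/s
x(θ) = r cosθ + √(L² − r² sin²θ); with ω constant, a = ω²·d²x/dθ².
d²x/dθ² = −r cosθ − r²(cos2θ)/√u − r⁴ sin²2θ/(4u^{3/2}),  u = L² − r² sin²θ = 0.0842214 m².
Substituting r = 0.07 m, L = 0.2944 m, θ = 135°: d²x/dθ² = +0.049252 m.
a = ω²·d²x/dθ² = (8.93)²·(+0.049252) = +3.9276 m/s²;  |a| = 3.9276 m/s².

3.93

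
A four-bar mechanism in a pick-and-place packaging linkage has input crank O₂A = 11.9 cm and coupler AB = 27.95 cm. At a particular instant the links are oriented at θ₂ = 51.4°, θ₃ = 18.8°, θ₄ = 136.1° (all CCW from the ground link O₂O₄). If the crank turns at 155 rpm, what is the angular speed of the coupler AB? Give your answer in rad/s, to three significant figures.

7.74

ω₂ = 16.23 rad/s (from 155 rpm).
Differentiating the loop-closure r₂e^{iθ₂}+r₃e^{iθ₃}=r₁+r₄e^{iθ₄} gives r₂ω₂e^{iθ₂}+r₃ω₃e^{iθ₃}=r₄ω₄e^{iθ₄}.
Eliminating the other unknown: ω₃ = r₂ω₂ sin(θ₄−θ₂) / [r₃ sin(θ₃−θ₄)].
Numerator sine = +0.99572; denominator sine = -0.88862.
Result = 0.119·16.23·(+0.99572) / (0.2795·(-0.88862)) = -7.7437 rad/s; magnitude 7.7437 rad/s.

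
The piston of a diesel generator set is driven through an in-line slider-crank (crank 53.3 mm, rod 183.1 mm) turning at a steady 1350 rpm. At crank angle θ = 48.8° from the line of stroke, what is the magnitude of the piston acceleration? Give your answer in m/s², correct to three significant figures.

667

ω = 2π·1350/60 = 141.4 rad/s
x(θ) = r cosθ + √(L² − r² sin²θ); with ω constant, a = ω²·d²x/dθ².
d²x/dθ² = −r cosθ − r²(cos2θ)/√u − r⁴ sin²2θ/(4u^{3/2}),  u = L² − r² sin²θ = 0.0319173 m².
Substituting r = 0.0533 m, L = 0.1831 m, θ = 48.8°: d²x/dθ² = -0.033353 m.
a = ω²·d²x/dθ² = (141.4)²·(-0.033353) = -666.59 m/s²;  |a| = 666.59 m/s².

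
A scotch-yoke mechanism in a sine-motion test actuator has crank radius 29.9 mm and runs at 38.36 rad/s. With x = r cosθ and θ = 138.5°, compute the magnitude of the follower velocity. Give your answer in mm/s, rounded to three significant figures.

760

ω = 38.36 rad/s
x = r cosθ ⇒ ẋ = −rω sinθ.
|v| = rω|sinθ| = 0.0299·38.36·|sin 138.5°| = 0.76 m/s = 760 mm/s.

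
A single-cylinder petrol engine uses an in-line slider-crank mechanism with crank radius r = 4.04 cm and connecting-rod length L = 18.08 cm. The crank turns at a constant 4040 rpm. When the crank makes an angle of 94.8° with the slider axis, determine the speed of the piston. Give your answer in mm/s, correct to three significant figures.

16700

ω = 2π·4040/60 = 423.1 rad/s
For an in-line slider-crank, x = r cosθ + √(L² − r² sin²θ), so v = −rω sinθ·[1 + r cosθ/√(L² − r² sin²θ)].
With r = 0.0404 m, L = 0.1808 m, θ = 94.8°: √(L² − r² sin²θ) = 0.17626 m.
v = −0.0404·423.1·0.99649·[1 + 0.0404·-0.08368/0.17626] = -16.705 m/s.
|v| = 16.705 m/s = 16705 mm/s.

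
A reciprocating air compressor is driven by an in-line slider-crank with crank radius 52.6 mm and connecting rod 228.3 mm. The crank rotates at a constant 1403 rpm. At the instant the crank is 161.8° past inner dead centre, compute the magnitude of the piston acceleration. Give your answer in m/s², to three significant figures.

ω = 2π·1403/60 = 146.9 rad/s
x(θ) = r cosθ + √(L² − r² sin²θ); with ω constant, a = ω²·d²x/dθ².
d²x/dθ² = −r cosθ − r²(cos2θ)/√u − r⁴ sin²2θ/(4u^{3/2}),  u = L² − r² sin²θ = 0.051851 m².
Substituting r = 0.0526 m, L = 0.2283 m, θ = 161.8°: d²x/dθ² = +0.040132 m.
a = ω²·d²x/dθ² = (146.9)²·(+0.040132) = +866.28 m/s²;  |a| = 866.28 m/s².

866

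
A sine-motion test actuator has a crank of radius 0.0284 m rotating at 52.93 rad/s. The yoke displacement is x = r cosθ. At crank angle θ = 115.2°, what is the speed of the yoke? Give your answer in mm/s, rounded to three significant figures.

1360

ω = 52.93 rad/s
x = r cosθ ⇒ ẋ = −rω sinθ.
|v| = rω|sinθ| = 0.0284·52.93·|sin 115.2°| = 1.3601 m/s = 1360.1 mm/s.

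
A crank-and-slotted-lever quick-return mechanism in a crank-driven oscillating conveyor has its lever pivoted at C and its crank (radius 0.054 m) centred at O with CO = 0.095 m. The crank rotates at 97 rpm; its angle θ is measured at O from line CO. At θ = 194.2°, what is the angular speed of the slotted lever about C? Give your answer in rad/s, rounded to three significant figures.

ω = 10.16 rad/s (from 97 rpm).
Crank pin A relative to C: A = (d + r cosθ, r sinθ); lever angle φ = atan2(r sinθ, d + r cosθ).
Differentiating tanφ: φ̇ = rω(d cosθ + r)/(d² + r² + 2dr cosθ).
d² + r² + 2dr cosθ = |CA|² = 0.00199449 m²;  d cosθ + r = -0.038097 m.
|ω_lever| = |0.054·10.16·-0.038097| / 0.00199449 = 10.477 rad/s.

10.5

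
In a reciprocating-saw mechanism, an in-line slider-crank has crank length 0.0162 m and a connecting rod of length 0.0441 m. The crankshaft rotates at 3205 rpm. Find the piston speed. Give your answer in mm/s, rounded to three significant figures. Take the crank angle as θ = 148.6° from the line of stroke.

1930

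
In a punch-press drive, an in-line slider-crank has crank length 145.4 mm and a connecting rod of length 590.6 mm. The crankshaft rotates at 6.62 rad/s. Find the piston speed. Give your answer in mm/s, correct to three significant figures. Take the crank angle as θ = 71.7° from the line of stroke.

987

ω = 6.62 rad/s
For an in-line slider-crank, x = r cosθ + √(L² − r² sin²θ), so v = −rω sinθ·[1 + r cosθ/√(L² − r² sin²θ)].
With r = 0.1454 m, L = 0.5906 m, θ = 71.7°: √(L² − r² sin²θ) = 0.57424 m.
v = −0.1454·6.62·0.94943·[1 + 0.1454·0.31399/0.57424] = -0.98652 m/s.
|v| = 0.98652 m/s = 986.52 mm/s.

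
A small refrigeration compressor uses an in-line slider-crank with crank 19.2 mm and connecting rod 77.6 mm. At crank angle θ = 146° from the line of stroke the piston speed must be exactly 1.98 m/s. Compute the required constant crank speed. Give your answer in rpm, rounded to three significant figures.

2220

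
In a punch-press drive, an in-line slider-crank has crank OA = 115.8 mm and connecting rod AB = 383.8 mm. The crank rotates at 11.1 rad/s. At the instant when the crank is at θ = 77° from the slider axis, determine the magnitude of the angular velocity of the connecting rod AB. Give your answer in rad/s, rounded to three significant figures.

0.788

ω = 11.1 rad/s
The rod makes angle φ with the slider axis where L sinφ = r sinθ; differentiating, L cosφ·φ̇ = r ω cosθ.
L cosφ = √(L² − r² sin²θ) = 0.36684 m.
|ω_rod| = r ω |cosθ| / √(L² − r² sin²θ) = 0.1158·11.1·0.22495/0.36684 = 0.78821 rad/s.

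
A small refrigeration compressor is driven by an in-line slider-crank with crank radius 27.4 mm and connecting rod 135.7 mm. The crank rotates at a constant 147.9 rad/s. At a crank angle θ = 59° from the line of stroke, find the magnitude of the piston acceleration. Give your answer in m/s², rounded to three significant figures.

252

ω = 147.9 rad/s
x(θ) = r cosθ + √(L² − r² sin²θ); with ω constant, a = ω²·d²x/dθ².
d²x/dθ² = −r cosθ − r²(cos2θ)/√u − r⁴ sin²2θ/(4u^{3/2}),  u = L² − r² sin²θ = 0.0178629 m².
Substituting r = 0.0274 m, L = 0.1357 m, θ = 59°: d²x/dθ² = -0.011521 m.
a = ω²·d²x/dθ² = (147.9)²·(-0.011521) = -252.01 m/s²;  |a| = 252.01 m/s².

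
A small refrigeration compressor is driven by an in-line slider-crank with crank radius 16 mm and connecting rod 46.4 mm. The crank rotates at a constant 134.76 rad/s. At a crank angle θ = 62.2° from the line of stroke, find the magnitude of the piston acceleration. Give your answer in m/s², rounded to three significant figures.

78.4

ω = 134.8 rad/s
x(θ) = r cosθ + √(L² − r² sin²θ); with ω constant, a = ω²·d²x/dθ².
d²x/dθ² = −r cosθ − r²(cos2θ)/√u − r⁴ sin²2θ/(4u^{3/2}),  u = L² − r² sin²θ = 0.00195264 m².
Substituting r = 0.016 m, L = 0.0464 m, θ = 62.2°: d²x/dθ² = -0.0043184 m.
a = ω²·d²x/dθ² = (134.8)²·(-0.0043184) = -78.424 m/s²;  |a| = 78.424 m/s².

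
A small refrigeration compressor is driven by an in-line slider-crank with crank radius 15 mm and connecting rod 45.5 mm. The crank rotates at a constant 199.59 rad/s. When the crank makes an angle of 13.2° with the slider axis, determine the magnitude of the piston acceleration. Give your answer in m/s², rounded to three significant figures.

760

ω = 199.6 rad/s
x(θ) = r cosθ + √(L² − r² sin²θ); with ω constant, a = ω²·d²x/dθ².
d²x/dθ² = −r cosθ − r²(cos2θ)/√u − r⁴ sin²2θ/(4u^{3/2}),  u = L² − r² sin²θ = 0.00205852 m².
Substituting r = 0.015 m, L = 0.0455 m, θ = 13.2°: d²x/dθ² = -0.019072 m.
a = ω²·d²x/dθ² = (199.6)²·(-0.019072) = -759.77 m/s²;  |a| = 759.77 m/s².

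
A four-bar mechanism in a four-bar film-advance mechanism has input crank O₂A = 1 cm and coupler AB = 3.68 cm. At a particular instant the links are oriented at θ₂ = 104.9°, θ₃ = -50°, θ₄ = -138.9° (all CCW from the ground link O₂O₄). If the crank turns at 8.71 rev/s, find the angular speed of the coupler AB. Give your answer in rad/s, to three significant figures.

13.3

ω₂ = 54.73 rad/s (from 8.71 rev/s).
Differentiating the loop-closure r₂e^{iθ₂}+r₃e^{iθ₃}=r₁+r₄e^{iθ₄} gives r₂ω₂e^{iθ₂}+r₃ω₃e^{iθ₃}=r₄ω₄e^{iθ₄}.
Eliminating the other unknown: ω₃ = r₂ω₂ sin(θ₄−θ₂) / [r₃ sin(θ₃−θ₄)].
Numerator sine = +0.89726; denominator sine = +0.99982.
Result = 0.01·54.73·(+0.89726) / (0.0368·(+0.99982)) = +13.346 rad/s; magnitude 13.346 rad/s.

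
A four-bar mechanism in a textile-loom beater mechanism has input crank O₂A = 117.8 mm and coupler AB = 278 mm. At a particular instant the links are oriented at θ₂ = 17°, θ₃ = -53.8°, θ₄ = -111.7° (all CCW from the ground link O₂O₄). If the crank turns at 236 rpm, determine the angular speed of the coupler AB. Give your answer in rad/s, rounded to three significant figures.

9.65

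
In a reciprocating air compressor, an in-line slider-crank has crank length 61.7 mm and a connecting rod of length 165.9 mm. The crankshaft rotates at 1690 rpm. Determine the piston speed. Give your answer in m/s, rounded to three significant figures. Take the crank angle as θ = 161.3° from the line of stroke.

2.26

ω = 2π·1690/60 = 177 rad/s
For an in-line slider-crank, x = r cosθ + √(L² − r² sin²θ), so v = −rω sinθ·[1 + r cosθ/√(L² − r² sin²θ)].
With r = 0.0617 m, L = 0.1659 m, θ = 161.3°: √(L² − r² sin²θ) = 0.16472 m.
v = −0.0617·177·0.32061·[1 + 0.0617·-0.94721/0.16472] = -2.2588 m/s.
|v| = 2.2588 m/s.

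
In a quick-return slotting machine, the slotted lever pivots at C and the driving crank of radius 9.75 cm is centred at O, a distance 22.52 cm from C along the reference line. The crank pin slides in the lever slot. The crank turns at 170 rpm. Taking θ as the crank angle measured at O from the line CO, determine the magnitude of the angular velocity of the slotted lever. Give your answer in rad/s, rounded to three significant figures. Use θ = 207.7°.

ω = 17.8 rad/s (from 170 rpm).
Crank pin A relative to C: A = (d + r cosθ, r sinθ); lever angle φ = atan2(r sinθ, d + r cosθ).
Differentiating tanφ: φ̇ = rω(d cosθ + r)/(d² + r² + 2dr cosθ).
d² + r² + 2dr cosθ = |CA|² = 0.0213401 m²;  d cosθ + r = -0.10189 m.
|ω_lever| = |0.0975·17.8·-0.10189| / 0.0213401 = 8.2874 rad/s.

8.29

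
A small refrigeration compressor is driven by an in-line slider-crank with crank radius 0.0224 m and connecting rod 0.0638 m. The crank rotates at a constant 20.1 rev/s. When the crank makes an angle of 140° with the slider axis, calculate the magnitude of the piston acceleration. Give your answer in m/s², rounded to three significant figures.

247

ω = 2π·20.1 = 126.3 rad/s
x(θ) = r cosθ + √(L² − r² sin²θ); with ω constant, a = ω²·d²x/dθ².
d²x/dθ² = −r cosθ − r²(cos2θ)/√u − r⁴ sin²2θ/(4u^{3/2}),  u = L² − r² sin²θ = 0.00386312 m².
Substituting r = 0.0224 m, L = 0.0638 m, θ = 140°: d²x/dθ² = +0.015503 m.
a = ω²·d²x/dθ² = (126.3)²·(+0.015503) = +247.27 m/s²;  |a| = 247.27 m/s².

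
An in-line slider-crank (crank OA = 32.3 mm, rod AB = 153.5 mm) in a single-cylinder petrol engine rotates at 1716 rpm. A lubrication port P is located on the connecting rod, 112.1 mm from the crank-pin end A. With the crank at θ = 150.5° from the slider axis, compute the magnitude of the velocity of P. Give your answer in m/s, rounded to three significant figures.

ω = 179.7 rad/s.  Crank-pin speed |V_A| = rω = 5.8043 m/s, perpendicular to OA.
Rod angle: sinφ = −(r/L) sinθ ⇒ φ = -5.948°; ω_rod = −rω cosθ/√(L²−r²sin²θ) = +33.089 rad/s.
V_P = V_A + ω_rod × AP, with AP = 0.1121 m along the rod.
Components: V_Px = −rω sinθ − a·ω_rod·sinφ = -2.4738 m/s;  V_Py = rω cosθ + a·ω_rod·cosφ = -1.3625 m/s.
|V_P| = √(V_Px² + V_Py²) = 2.8242 m/s.

2.82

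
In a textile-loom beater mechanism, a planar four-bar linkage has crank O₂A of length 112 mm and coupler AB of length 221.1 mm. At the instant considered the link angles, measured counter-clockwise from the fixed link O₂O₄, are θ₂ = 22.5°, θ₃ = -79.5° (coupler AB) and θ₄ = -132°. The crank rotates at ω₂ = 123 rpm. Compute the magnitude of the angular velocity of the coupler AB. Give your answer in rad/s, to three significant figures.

3.54

ω₂ = 12.88 rad/s (from 123 rpm).
Differentiating the loop-closure r₂e^{iθ₂}+r₃e^{iθ₃}=r₁+r₄e^{iθ₄} gives r₂ω₂e^{iθ₂}+r₃ω₃e^{iθ₃}=r₄ω₄e^{iθ₄}.
Eliminating the other unknown: ω₃ = r₂ω₂ sin(θ₄−θ₂) / [r₃ sin(θ₃−θ₄)].
Numerator sine = -0.43051; denominator sine = +0.79335.
Result = 0.112·12.88·(-0.43051) / (0.2211·(+0.79335)) = -3.5406 rad/s; magnitude 3.5406 rad/s.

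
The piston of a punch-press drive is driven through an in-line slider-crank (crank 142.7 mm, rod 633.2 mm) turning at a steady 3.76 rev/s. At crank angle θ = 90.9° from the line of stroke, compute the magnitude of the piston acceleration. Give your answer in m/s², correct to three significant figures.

ω = 2π·3.76 = 23.62 rad/s
x(θ) = r cosθ + √(L² − r² sin²θ); with ω constant, a = ω²·d²x/dθ².
d²x/dθ² = −r cosθ − r²(cos2θ)/√u − r⁴ sin²2θ/(4u^{3/2}),  u = L² − r² sin²θ = 0.380584 m².
Substituting r = 0.1427 m, L = 0.6332 m, θ = 90.9°: d²x/dθ² = +0.035233 m.
a = ω²·d²x/dθ² = (23.62)²·(+0.035233) = +19.665 m/s²;  |a| = 19.665 m/s².

19.7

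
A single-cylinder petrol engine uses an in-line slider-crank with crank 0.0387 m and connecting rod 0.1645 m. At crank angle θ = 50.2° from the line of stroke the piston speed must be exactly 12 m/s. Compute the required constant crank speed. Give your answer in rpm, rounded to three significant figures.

For an in-line slider-crank, |v_piston| = rω|sinθ|·[1 + r cosθ/√(L² − r² sin²θ)].
With r = 0.0387 m, L = 0.1645 m, θ = 50.2°: the bracketed kinematic factor |dx/dθ| = 0.034285 m.
ω = v/|dx/dθ| = 12/0.034285 = 350.01 rad/s.
N = 60ω/(2π) = 3342.3 rpm.

3340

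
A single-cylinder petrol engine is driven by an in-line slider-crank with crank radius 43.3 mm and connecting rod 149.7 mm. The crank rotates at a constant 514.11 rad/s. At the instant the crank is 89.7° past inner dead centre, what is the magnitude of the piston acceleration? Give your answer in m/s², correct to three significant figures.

3400

ω = 514.1 rad/s
x(θ) = r cosθ + √(L² − r² sin²θ); with ω constant, a = ω²·d²x/dθ².
d²x/dθ² = −r cosθ − r²(cos2θ)/√u − r⁴ sin²2θ/(4u^{3/2}),  u = L² − r² sin²θ = 0.0205353 m².
Substituting r = 0.0433 m, L = 0.1497 m, θ = 89.7°: d²x/dθ² = +0.012856 m.
a = ω²·d²x/dθ² = (514.1)²·(+0.012856) = +3398 m/s²;  |a| = 3398 m/s².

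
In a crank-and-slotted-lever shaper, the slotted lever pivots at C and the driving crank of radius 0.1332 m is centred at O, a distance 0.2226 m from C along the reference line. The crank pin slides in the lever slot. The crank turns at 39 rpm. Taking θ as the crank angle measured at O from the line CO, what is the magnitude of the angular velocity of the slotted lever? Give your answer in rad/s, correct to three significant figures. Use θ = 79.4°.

1.21

ω = 4.084 rad/s (from 39 rpm).
Crank pin A relative to C: A = (d + r cosθ, r sinθ); lever angle φ = atan2(r sinθ, d + r cosθ).
Differentiating tanφ: φ̇ = rω(d cosθ + r)/(d² + r² + 2dr cosθ).
d² + r² + 2dr cosθ = |CA|² = 0.0782014 m²;  d cosθ + r = +0.17415 m.
|ω_lever| = |0.1332·4.084·+0.17415| / 0.0782014 = 1.2114 rad/s.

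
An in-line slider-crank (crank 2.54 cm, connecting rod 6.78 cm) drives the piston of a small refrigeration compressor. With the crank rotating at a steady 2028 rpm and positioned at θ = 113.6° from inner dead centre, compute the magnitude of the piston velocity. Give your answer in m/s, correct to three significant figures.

4.15

ω = 2π·2028/60 = 212.4 rad/s
For an in-line slider-crank, x = r cosθ + √(L² − r² sin²θ), so v = −rω sinθ·[1 + r cosθ/√(L² − r² sin²θ)].
With r = 0.0254 m, L = 0.0678 m, θ = 113.6°: √(L² − r² sin²θ) = 0.06368 m.
v = −0.0254·212.4·0.91636·[1 + 0.0254·-0.40035/0.06368] = -4.1537 m/s.
|v| = 4.1537 m/s.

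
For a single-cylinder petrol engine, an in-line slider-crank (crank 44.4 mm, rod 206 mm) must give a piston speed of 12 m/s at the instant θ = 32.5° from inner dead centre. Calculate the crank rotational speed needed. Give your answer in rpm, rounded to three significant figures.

For an in-line slider-crank, |v_piston| = rω|sinθ|·[1 + r cosθ/√(L² − r² sin²θ)].
With r = 0.0444 m, L = 0.206 m, θ = 32.5°: the bracketed kinematic factor |dx/dθ| = 0.028222 m.
ω = v/|dx/dθ| = 12/0.028222 = 425.2 rad/s.
N = 60ω/(2π) = 4060.4 rpm.

4060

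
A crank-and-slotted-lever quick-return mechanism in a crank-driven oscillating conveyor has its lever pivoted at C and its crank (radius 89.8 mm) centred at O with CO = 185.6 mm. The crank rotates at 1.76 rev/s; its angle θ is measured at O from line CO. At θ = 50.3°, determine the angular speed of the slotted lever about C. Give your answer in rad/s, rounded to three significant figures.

3.24

ω = 11.06 rad/s (from 1.76 rev/s).
Crank pin A relative to C: A = (d + r cosθ, r sinθ); lever angle φ = atan2(r sinθ, d + r cosθ).
Differentiating tanφ: φ̇ = rω(d cosθ + r)/(d² + r² + 2dr cosθ).
d² + r² + 2dr cosθ = |CA|² = 0.0638039 m²;  d cosθ + r = +0.20836 m.
|ω_lever| = |0.0898·11.06·+0.20836| / 0.0638039 = 3.2428 rad/s.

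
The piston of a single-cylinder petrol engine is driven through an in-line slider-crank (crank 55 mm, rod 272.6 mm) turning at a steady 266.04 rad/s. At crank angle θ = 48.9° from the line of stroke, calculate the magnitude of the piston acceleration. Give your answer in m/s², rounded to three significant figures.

2460

ω = 266 rad/s
x(θ) = r cosθ + √(L² − r² sin²θ); with ω constant, a = ω²·d²x/dθ².
d²x/dθ² = −r cosθ − r²(cos2θ)/√u − r⁴ sin²2θ/(4u^{3/2}),  u = L² − r² sin²θ = 0.072593 m².
Substituting r = 0.055 m, L = 0.2726 m, θ = 48.9°: d²x/dθ² = -0.034747 m.
a = ω²·d²x/dθ² = (266)²·(-0.034747) = -2459.3 m/s²;  |a| = 2459.3 m/s².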